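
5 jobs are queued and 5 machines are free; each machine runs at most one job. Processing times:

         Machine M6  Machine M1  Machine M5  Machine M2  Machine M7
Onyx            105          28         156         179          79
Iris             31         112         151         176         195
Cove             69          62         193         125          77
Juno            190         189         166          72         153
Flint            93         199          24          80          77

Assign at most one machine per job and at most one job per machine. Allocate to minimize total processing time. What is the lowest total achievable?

Optimal: Onyx→Machine M1 (28 min), Iris→Machine M6 (31 min), Cove→Machine M7 (77 min), Juno→Machine M2 (72 min), Flint→Machine M5 (24 min) — total 28+31+77+72+24 = 232 min.
Next-best assignment: Onyx→Machine M7, Iris→Machine M6, Cove→Machine M1, Juno→Machine M2, Flint→Machine M5 = 268 min.
Swapping Onyx↔Cove (Onyx→Machine M7 79 min, Cove→Machine M1 62 min) adds 36.

Min total: 232 min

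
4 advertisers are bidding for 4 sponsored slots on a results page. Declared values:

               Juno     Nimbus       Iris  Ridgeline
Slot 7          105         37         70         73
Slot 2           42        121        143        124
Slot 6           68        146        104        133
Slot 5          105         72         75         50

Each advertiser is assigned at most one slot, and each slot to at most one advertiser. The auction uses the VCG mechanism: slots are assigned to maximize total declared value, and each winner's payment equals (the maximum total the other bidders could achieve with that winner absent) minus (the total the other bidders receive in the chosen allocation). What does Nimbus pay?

Efficient allocation: Juno→Slot 5 ($105), Nimbus→Slot 6 ($146), Iris→Slot 2 ($143), Ridgeline→Slot 7 ($73); total welfare W = $467.
Nimbus receives Slot 6 at value $146, so the others get W − 146 = $321.
Without Nimbus: best allocation of the remaining 3 bidders over all 4 slots is Juno→Slot 7 ($105), Iris→Slot 2 ($143), Ridgeline→Slot 6 ($133), total $381.
VCG payment = (others' best without Nimbus) − (others' welfare with Nimbus) = 381 − 321 = $60.

Nimbus pays $60.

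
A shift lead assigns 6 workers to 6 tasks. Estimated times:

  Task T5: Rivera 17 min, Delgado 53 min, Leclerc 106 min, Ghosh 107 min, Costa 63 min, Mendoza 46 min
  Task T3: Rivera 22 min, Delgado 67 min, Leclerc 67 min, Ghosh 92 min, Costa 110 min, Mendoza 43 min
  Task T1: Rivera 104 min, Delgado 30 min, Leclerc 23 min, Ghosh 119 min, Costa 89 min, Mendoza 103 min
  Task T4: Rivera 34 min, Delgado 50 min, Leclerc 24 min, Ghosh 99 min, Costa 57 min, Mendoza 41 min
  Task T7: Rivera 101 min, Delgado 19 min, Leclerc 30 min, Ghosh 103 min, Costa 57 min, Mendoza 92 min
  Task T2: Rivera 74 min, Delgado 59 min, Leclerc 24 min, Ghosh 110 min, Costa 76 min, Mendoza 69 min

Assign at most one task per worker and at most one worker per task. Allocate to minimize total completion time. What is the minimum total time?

Optimal: Rivera→Task T5 (17 min), Delgado→Task T1 (30 min), Leclerc→Task T2 (24 min), Ghosh→Task T3 (92 min), Costa→Task T7 (57 min), Mendoza→Task T4 (41 min) — total 17+30+24+92+57+41 = 261 min.
Swapping Leclerc↔Delgado (Leclerc→Task T1 23 min, Delgado→Task T2 59 min) adds 28.
Checked against all permutations: 261 min is optimal.

Minimum total: 261 min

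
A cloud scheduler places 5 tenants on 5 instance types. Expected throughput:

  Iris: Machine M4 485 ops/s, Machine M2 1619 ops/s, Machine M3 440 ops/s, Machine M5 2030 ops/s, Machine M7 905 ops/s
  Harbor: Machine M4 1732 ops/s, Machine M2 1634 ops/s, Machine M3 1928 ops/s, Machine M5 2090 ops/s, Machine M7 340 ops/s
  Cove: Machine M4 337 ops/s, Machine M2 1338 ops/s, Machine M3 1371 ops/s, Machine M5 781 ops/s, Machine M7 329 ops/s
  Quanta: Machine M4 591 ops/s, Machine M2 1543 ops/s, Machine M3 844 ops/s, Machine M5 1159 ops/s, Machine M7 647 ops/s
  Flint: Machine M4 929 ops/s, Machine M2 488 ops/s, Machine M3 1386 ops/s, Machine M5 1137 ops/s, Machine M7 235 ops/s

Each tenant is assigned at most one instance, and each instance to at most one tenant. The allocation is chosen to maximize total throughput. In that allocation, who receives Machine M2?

Cove receives Machine M2.

Treat this as an assignment problem: match each tenant to one instance.
Optimal: Iris→Machine M5 (2030 ops/s), Harbor→Machine M4 (1732 ops/s), Cove→Machine M2 (1338 ops/s), Quanta→Machine M7 (647 ops/s), Flint→Machine M3 (1386 ops/s) — total 2030+1732+1338+647+1386 = 7133 ops/s.
Max-entry greedy (repeatedly take the single best remaining cell) gives 6079 ops/s, worse by 1054.
Cove's own top instance is Machine M3 (1371 ops/s), but forcing Cove→Machine M3 and reassigning the rest optimally gives only 6911 ops/s — worse by 222.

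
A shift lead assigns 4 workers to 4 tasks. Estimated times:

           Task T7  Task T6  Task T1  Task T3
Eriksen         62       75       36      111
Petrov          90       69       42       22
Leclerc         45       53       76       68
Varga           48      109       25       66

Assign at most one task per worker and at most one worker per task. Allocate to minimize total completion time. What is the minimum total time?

Min total: 159 min

Treat this as an assignment problem: match each worker to one task.
Optimal: Eriksen→Task T1 (36 min), Petrov→Task T3 (22 min), Leclerc→Task T6 (53 min), Varga→Task T7 (48 min) — total 36+22+53+48 = 159 min.
Row-greedy (each worker in turn takes its cheapest remaining task) gives 212 min, worse by 53.
Next-best assignment: Eriksen→Task T7, Petrov→Task T3, Leclerc→Task T6, Varga→Task T1 = 162 min.
Swapping Eriksen↔Leclerc (Eriksen→Task T6 75 min, Leclerc→Task T1 76 min) adds 62.
Checked against all permutations: 159 min is optimal.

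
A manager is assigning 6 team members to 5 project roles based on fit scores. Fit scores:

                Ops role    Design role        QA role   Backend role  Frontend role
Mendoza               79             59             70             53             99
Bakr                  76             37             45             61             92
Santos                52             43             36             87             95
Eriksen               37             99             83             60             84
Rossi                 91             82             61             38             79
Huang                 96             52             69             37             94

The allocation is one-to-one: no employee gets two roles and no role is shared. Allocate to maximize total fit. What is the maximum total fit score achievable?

This is a one-to-one assignment (maximum-weight bipartite matching).
Optimal: Huang→Ops role (96 pts), Rossi→Design role (82 pts), Eriksen→QA role (83 pts), Santos→Backend role (87 pts), Mendoza→Frontend role (99 pts) — total 96+82+83+87+99 = 447 pts.
Row-greedy (each employee in turn takes its best remaining role) gives 422 pts, worse by 25.
Next-best assignment: Rossi→Ops role, Eriksen→Design role, Huang→QA role, Santos→Backend role, Mendoza→Frontend role = 445 pts.

Max total: 447 pts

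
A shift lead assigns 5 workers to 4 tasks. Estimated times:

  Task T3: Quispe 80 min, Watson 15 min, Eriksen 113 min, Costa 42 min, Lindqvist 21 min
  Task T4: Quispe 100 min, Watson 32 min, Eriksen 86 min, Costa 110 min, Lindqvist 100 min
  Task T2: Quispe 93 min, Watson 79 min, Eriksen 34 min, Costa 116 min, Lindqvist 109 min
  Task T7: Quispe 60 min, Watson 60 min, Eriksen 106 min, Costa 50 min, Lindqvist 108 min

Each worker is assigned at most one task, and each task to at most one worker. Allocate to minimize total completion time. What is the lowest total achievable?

Minimum total: 137 min

Optimal: Lindqvist→Task T3 (21 min), Watson→Task T4 (32 min), Eriksen→Task T2 (34 min), Costa→Task T7 (50 min) — total 21+32+34+50 = 137 min.
Row-greedy (each worker in turn takes its cheapest remaining task) gives 219 min, worse by 82.
Next-best assignment: Lindqvist→Task T3, Watson→Task T4, Eriksen→Task T2, Quispe→Task T7 = 147 min.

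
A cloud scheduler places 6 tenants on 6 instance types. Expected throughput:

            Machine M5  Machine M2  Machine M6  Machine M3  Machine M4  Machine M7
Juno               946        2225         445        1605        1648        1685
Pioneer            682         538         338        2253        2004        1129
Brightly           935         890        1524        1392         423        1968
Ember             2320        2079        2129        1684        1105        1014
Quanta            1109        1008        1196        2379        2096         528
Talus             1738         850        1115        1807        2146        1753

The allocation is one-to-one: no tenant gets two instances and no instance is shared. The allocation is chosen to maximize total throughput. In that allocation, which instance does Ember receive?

This is the linear assignment problem.
Optimal: Juno→Machine M2 (2225 ops/s), Pioneer→Machine M4 (2004 ops/s), Brightly→Machine M7 (1968 ops/s), Ember→Machine M6 (2129 ops/s), Quanta→Machine M3 (2379 ops/s), Talus→Machine M5 (1738 ops/s) — total 2225+2004+1968+2129+2379+1738 = 12443 ops/s.
Next-best assignment: Juno→Machine M2, Pioneer→Machine M3, Brightly→Machine M7, Ember→Machine M6, Quanta→Machine M4, Talus→Machine M5 = 12409 ops/s.
No other one-to-one assignment exceeds 12443 ops/s.
Ember's own top instance is Machine M5 (2320 ops/s), but forcing Ember→Machine M5 and reassigning the rest optimally gives only 12205 ops/s — worse by 238.

Ember receives Machine M6.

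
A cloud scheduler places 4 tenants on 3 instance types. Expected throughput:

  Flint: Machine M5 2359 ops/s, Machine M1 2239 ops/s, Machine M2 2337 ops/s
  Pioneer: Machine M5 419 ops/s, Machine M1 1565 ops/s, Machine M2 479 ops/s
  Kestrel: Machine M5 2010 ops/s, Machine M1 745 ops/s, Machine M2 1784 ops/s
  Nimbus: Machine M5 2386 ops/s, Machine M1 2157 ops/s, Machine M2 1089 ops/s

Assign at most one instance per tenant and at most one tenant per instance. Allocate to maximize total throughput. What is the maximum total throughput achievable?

Maximum total: 6504 ops/s

Optimal: Kestrel→Machine M5 (2010 ops/s), Nimbus→Machine M1 (2157 ops/s), Flint→Machine M2 (2337 ops/s) — total 2010+2157+2337 = 6504 ops/s.
Max-entry greedy (repeatedly take the single best remaining cell) gives 6288 ops/s, worse by 216.
Next-best assignment: Nimbus→Machine M5, Flint→Machine M1, Kestrel→Machine M2 = 6409 ops/s.
Swapping Flint↔Nimbus (Flint→Machine M1 2239 ops/s, Nimbus→Machine M2 1089 ops/s) loses 1166.
Every other assignment is strictly worse.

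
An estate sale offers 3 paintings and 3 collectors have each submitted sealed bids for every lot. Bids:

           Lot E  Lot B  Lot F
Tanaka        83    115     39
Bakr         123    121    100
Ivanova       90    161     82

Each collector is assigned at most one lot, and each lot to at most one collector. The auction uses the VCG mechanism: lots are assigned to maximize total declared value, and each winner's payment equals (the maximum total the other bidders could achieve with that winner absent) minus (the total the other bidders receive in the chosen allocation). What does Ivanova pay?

Ivanova pays $55.

Efficient allocation: Tanaka→Lot E ($83), Bakr→Lot F ($100), Ivanova→Lot B ($161); total welfare W = $344.
Ivanova receives Lot B at value $161, so the others get W − 161 = $183.
Without Ivanova: best allocation of the remaining 2 bidders over all 3 lots is Tanaka→Lot B ($115), Bakr→Lot E ($123), total $238.
VCG payment = (others' best without Ivanova) − (others' welfare with Ivanova) = 238 − 183 = $55.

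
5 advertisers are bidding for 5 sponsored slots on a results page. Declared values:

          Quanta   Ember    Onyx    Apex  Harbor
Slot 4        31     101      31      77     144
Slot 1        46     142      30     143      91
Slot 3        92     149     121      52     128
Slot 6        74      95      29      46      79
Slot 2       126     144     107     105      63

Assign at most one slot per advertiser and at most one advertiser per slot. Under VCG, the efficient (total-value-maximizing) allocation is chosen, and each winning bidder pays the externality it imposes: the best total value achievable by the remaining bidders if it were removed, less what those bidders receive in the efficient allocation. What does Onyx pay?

Efficient allocation: Quanta→Slot 2 ($126), Ember→Slot 6 ($95), Onyx→Slot 3 ($121), Apex→Slot 1 ($143), Harbor→Slot 4 ($144); total welfare W = $629.
Onyx receives Slot 3 at value $121, so the others get W − 121 = $508.
Without Onyx: best allocation of the remaining 4 bidders over all 5 slots is Quanta→Slot 2 ($126), Ember→Slot 3 ($149), Apex→Slot 1 ($143), Harbor→Slot 4 ($144), total $562.
VCG payment = (others' best without Onyx) − (others' welfare with Onyx) = 562 − 508 = $54.

Onyx pays $54.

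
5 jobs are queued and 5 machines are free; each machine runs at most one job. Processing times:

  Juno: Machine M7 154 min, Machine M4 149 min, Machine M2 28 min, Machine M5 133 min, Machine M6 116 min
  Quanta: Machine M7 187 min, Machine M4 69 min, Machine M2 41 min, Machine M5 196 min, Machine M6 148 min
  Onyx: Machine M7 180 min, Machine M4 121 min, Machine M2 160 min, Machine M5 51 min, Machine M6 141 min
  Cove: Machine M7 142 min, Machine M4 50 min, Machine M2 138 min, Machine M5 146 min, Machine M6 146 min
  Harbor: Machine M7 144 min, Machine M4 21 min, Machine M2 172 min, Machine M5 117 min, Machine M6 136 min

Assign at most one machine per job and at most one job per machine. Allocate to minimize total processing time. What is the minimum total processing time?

Treat this as an assignment problem: match each job to one machine.
Optimal: Juno→Machine M6 (116 min), Quanta→Machine M2 (41 min), Onyx→Machine M5 (51 min), Cove→Machine M7 (142 min), Harbor→Machine M4 (21 min) — total 116+41+51+142+21 = 371 min.
Row-greedy (each job in turn takes its cheapest remaining machine) gives 426 min, worse by 55.
Next-best assignment: Juno→Machine M2, Quanta→Machine M6, Onyx→Machine M5, Cove→Machine M7, Harbor→Machine M4 = 390 min.

Minimum total: 371 min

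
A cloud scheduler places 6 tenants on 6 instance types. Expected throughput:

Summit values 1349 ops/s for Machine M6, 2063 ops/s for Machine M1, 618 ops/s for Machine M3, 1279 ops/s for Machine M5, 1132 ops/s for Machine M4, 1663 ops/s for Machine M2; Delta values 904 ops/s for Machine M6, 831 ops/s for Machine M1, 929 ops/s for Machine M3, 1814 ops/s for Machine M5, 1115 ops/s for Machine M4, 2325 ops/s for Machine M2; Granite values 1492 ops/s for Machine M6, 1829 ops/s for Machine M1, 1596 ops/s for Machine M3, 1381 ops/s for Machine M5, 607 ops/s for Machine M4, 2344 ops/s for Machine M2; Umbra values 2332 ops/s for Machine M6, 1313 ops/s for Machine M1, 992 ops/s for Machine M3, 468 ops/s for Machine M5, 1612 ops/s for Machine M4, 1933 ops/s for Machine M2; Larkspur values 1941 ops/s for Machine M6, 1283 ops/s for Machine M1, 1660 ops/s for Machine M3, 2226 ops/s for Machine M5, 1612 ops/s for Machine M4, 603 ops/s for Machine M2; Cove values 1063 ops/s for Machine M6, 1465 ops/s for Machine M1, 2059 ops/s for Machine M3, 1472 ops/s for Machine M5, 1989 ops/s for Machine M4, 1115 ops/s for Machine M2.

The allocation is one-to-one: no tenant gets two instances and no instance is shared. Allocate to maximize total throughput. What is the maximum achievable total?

This is the linear assignment problem.
Optimal: Summit→Machine M1 (2063 ops/s), Delta→Machine M2 (2325 ops/s), Granite→Machine M3 (1596 ops/s), Umbra→Machine M6 (2332 ops/s), Larkspur→Machine M5 (2226 ops/s), Cove→Machine M4 (1989 ops/s) — total 2063+2325+1596+2332+2226+1989 = 12531 ops/s.
Max-entry greedy (repeatedly take the single best remaining cell) gives 12139 ops/s, worse by 392.
Next-best assignment: Summit→Machine M1, Delta→Machine M5, Granite→Machine M2, Umbra→Machine M6, Larkspur→Machine M4, Cove→Machine M3 = 12224 ops/s.
Swapping Umbra↔Summit (Umbra→Machine M1 1313 ops/s, Summit→Machine M6 1349 ops/s) loses 1733.

Max total: 12531 ops/s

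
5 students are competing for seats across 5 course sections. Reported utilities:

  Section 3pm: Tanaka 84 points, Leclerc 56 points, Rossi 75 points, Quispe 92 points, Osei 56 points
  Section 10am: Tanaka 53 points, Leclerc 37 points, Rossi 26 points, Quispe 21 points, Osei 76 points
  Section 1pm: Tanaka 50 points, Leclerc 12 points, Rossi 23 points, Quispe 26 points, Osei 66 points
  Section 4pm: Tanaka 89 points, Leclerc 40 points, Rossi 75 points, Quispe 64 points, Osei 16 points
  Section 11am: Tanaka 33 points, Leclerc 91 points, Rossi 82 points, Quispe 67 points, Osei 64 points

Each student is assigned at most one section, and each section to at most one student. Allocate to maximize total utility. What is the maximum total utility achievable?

Maximum total: 384 points

Optimal: Tanaka→Section 1pm (50 points), Leclerc→Section 11am (91 points), Rossi→Section 4pm (75 points), Quispe→Section 3pm (92 points), Osei→Section 10am (76 points) — total 50+91+75+92+76 = 384 points.
Row-greedy (each student in turn takes its best remaining section) gives 357 points, worse by 27.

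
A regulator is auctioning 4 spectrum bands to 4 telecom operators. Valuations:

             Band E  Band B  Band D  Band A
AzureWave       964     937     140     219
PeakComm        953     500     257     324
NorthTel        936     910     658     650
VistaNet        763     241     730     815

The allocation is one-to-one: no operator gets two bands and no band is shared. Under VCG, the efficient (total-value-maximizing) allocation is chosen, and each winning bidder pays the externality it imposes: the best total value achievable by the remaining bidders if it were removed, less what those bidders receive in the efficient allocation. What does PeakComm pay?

PeakComm pays $279M.

Efficient allocation: AzureWave→Band B ($937M), PeakComm→Band E ($953M), NorthTel→Band D ($658M), VistaNet→Band A ($815M); total welfare W = $3363M.
PeakComm receives Band E at value $953M, so the others get W − 953 = $2410M.
Without PeakComm: best allocation of the remaining 3 bidders over all 4 bands is AzureWave→Band E ($964M), NorthTel→Band B ($910M), VistaNet→Band A ($815M), total $2689M.
VCG payment = (others' best without PeakComm) − (others' welfare with PeakComm) = 2689 − 2410 = $279M.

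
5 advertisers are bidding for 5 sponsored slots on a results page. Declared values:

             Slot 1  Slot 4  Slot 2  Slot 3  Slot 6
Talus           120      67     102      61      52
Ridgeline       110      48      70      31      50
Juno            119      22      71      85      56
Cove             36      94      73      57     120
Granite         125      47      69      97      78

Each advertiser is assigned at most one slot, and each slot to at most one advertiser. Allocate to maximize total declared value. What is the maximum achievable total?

Optimal: Talus→Slot 2 ($102), Ridgeline→Slot 4 ($48), Juno→Slot 1 ($119), Cove→Slot 6 ($120), Granite→Slot 3 ($97) — total 102+48+119+120+97 = $486.
Column-greedy (each slot in turn goes to its best remaining advertiser) gives $456, worse by 30.
Next-best assignment: Talus→Slot 2, Ridgeline→Slot 4, Juno→Slot 3, Cove→Slot 6, Granite→Slot 1 = $480.
No other one-to-one assignment exceeds $486.

Max total: $486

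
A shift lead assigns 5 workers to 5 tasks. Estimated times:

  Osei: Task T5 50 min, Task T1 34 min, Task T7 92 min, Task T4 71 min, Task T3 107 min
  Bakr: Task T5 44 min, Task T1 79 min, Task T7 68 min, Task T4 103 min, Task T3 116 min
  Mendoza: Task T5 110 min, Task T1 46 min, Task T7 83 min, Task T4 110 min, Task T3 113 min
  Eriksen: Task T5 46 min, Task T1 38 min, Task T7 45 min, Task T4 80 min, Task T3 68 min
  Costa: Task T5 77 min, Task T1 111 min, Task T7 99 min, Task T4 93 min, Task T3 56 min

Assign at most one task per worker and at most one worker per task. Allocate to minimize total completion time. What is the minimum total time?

Min total: 262 min

Optimal: Osei→Task T4 (71 min), Bakr→Task T5 (44 min), Mendoza→Task T1 (46 min), Eriksen→Task T7 (45 min), Costa→Task T3 (56 min) — total 71+44+46+45+56 = 262 min.
Column-greedy (each task in turn goes to its cheapest remaining worker) gives 329 min, worse by 67.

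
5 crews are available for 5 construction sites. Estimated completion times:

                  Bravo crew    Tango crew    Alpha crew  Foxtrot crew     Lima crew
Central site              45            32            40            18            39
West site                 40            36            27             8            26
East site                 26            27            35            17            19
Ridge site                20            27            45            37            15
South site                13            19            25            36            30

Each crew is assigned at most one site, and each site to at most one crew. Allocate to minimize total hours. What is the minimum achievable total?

Treat this as an assignment problem: match each crew to one site.
Optimal: Bravo crew→South site (13 hours), Tango crew→East site (27 hours), Alpha crew→West site (27 hours), Foxtrot crew→Central site (18 hours), Lima crew→Ridge site (15 hours) — total 13+27+27+18+15 = 100 hours.
Min-entry greedy (repeatedly take the single cheapest remaining cell) gives 103 hours, worse by 3.

Minimum total: 100 hours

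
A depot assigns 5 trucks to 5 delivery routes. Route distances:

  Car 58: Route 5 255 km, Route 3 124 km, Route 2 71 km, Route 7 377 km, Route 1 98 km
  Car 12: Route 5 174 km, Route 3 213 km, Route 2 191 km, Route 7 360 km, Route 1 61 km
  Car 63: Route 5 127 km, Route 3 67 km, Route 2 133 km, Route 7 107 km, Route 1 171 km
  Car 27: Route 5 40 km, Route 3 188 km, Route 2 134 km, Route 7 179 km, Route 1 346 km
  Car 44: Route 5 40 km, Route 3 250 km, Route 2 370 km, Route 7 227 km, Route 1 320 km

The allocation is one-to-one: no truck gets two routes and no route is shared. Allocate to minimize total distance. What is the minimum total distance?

Min total: 418 km

Treat this as an assignment problem: match each truck to one route.
Optimal: Car 58→Route 2 (71 km), Car 12→Route 1 (61 km), Car 63→Route 3 (67 km), Car 27→Route 7 (179 km), Car 44→Route 5 (40 km) — total 71+61+67+179+40 = 418 km.
Min-entry greedy (repeatedly take the single cheapest remaining cell) gives 466 km, worse by 48.
Next-best assignment: Car 58→Route 3, Car 12→Route 1, Car 63→Route 7, Car 27→Route 2, Car 44→Route 5 = 466 km.
Every other assignment is strictly worse.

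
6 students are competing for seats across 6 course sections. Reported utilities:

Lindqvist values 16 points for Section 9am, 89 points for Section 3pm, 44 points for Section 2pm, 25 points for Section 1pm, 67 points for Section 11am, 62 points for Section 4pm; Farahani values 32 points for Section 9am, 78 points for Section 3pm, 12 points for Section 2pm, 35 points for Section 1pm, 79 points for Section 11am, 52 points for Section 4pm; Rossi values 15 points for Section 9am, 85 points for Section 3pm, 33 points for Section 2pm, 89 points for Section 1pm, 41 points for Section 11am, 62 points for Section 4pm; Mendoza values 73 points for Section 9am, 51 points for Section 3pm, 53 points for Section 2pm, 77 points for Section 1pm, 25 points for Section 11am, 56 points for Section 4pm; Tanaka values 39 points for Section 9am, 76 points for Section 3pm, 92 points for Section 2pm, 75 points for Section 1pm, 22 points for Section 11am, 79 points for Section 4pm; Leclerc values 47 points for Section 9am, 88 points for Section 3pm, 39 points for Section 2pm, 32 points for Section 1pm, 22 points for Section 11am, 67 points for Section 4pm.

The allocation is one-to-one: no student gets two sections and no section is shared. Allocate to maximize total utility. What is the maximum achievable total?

Optimal: Lindqvist→Section 3pm (89 points), Farahani→Section 11am (79 points), Rossi→Section 1pm (89 points), Mendoza→Section 9am (73 points), Tanaka→Section 2pm (92 points), Leclerc→Section 4pm (67 points) — total 89+79+89+73+92+67 = 489 points.
Every other assignment is strictly worse.

Max total: 489 points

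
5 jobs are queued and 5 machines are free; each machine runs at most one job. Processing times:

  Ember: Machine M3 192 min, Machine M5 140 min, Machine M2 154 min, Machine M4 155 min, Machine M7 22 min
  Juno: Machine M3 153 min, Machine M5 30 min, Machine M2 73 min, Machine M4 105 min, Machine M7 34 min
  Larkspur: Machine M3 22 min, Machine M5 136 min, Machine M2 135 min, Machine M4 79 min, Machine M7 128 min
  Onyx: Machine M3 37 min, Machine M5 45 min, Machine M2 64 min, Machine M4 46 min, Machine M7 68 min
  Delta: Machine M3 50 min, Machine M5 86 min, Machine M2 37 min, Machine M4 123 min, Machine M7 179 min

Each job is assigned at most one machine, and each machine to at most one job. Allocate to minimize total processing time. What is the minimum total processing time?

Minimum total: 157 min

This is the linear assignment problem.
Optimal: Ember→Machine M7 (22 min), Juno→Machine M5 (30 min), Larkspur→Machine M3 (22 min), Onyx→Machine M4 (46 min), Delta→Machine M2 (37 min) — total 22+30+22+46+37 = 157 min.
Next-best assignment: Ember→Machine M7, Juno→Machine M5, Larkspur→Machine M4, Onyx→Machine M3, Delta→Machine M2 = 205 min.
Swapping Larkspur↔Onyx (Larkspur→Machine M4 79 min, Onyx→Machine M3 37 min) adds 48.
No other one-to-one assignment undercuts 157 min.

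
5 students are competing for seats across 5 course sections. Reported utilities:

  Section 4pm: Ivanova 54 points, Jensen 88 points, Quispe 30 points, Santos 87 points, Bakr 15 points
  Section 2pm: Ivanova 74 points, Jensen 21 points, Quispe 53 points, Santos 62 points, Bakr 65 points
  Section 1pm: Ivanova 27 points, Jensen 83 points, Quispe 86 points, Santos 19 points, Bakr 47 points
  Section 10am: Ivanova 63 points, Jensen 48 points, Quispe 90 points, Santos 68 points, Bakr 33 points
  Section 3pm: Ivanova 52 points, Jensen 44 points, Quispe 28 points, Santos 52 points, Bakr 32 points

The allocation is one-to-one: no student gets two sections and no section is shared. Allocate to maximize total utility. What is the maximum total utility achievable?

Treat this as an assignment problem: match each student to one section.
Optimal: Ivanova→Section 3pm (52 points), Jensen→Section 1pm (83 points), Quispe→Section 10am (90 points), Santos→Section 4pm (87 points), Bakr→Section 2pm (65 points) — total 52+83+90+87+65 = 377 points.
Row-greedy (each student in turn takes its best remaining section) gives 351 points, worse by 26.
Swapping Ivanova↔Quispe (Ivanova→Section 10am 63 points, Quispe→Section 3pm 28 points) loses 51.

Max total: 377 points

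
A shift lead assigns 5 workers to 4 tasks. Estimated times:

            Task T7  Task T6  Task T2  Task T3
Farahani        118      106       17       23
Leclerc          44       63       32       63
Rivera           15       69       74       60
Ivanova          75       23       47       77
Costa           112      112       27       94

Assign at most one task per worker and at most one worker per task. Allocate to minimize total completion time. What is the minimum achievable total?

Optimal: Rivera→Task T7 (15 min), Ivanova→Task T6 (23 min), Costa→Task T2 (27 min), Farahani→Task T3 (23 min) — total 15+23+27+23 = 88 min.
Min-entry greedy (repeatedly take the single cheapest remaining cell) gives 118 min, worse by 30.
Checked against all permutations: 88 min is optimal.

Minimum total: 88 min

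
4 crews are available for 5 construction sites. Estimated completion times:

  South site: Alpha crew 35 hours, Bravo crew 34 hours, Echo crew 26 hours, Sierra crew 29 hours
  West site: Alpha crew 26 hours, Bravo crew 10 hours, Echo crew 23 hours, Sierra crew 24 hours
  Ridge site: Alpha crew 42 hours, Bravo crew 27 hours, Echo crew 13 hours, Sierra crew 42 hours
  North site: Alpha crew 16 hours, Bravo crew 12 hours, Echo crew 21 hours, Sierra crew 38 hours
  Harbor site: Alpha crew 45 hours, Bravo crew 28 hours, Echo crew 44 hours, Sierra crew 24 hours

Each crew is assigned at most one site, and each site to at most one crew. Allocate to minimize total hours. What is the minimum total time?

Optimal: Alpha crew→North site (16 hours), Bravo crew→West site (10 hours), Echo crew→Ridge site (13 hours), Sierra crew→Harbor site (24 hours) — total 16+10+13+24 = 63 hours.
Column-greedy (each site in turn goes to its cheapest remaining crew) gives 116 hours, worse by 53.
Swapping Bravo crew↔Alpha crew (Bravo crew→North site 12 hours, Alpha crew→West site 26 hours) adds 12.
Every other assignment is strictly worse.

Minimum total: 63 hours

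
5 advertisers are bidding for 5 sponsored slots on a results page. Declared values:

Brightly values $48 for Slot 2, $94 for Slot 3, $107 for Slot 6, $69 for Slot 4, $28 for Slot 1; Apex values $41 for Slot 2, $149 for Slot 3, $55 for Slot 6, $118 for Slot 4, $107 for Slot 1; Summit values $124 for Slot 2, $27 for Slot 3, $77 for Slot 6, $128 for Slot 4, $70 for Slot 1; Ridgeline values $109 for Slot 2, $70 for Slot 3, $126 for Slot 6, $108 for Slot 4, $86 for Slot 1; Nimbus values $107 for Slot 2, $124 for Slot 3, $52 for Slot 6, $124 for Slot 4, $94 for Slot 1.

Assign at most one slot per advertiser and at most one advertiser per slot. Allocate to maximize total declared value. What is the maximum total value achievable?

Maximum total: $590

This is the linear assignment problem.
Optimal: Brightly→Slot 6 ($107), Apex→Slot 3 ($149), Summit→Slot 2 ($124), Ridgeline→Slot 1 ($86), Nimbus→Slot 4 ($124) — total 107+149+124+86+124 = $590.
Max-entry greedy (repeatedly take the single best remaining cell) gives $538, worse by 52.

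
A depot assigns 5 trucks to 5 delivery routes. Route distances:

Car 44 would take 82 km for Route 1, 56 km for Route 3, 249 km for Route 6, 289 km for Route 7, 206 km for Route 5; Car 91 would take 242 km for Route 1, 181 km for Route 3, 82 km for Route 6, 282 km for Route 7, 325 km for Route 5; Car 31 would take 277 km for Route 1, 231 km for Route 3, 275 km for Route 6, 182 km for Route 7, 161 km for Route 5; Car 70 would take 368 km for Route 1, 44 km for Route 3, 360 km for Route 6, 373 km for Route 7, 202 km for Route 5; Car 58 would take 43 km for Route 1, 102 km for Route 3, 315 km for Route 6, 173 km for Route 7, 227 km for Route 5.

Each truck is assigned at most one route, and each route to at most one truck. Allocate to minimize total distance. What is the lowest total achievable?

Minimum total: 542 km

This is a one-to-one assignment (minimum-cost bipartite matching).
Optimal: Car 44→Route 1 (82 km), Car 91→Route 6 (82 km), Car 31→Route 5 (161 km), Car 70→Route 3 (44 km), Car 58→Route 7 (173 km) — total 82+82+161+44+173 = 542 km.
Column-greedy (each route in turn goes to its cheapest remaining truck) gives 557 km, worse by 15.
Next-best assignment: Car 44→Route 5, Car 91→Route 6, Car 31→Route 7, Car 70→Route 3, Car 58→Route 1 = 557 km.
Swapping Car 58↔Car 31 (Car 58→Route 5 227 km, Car 31→Route 7 182 km) adds 75.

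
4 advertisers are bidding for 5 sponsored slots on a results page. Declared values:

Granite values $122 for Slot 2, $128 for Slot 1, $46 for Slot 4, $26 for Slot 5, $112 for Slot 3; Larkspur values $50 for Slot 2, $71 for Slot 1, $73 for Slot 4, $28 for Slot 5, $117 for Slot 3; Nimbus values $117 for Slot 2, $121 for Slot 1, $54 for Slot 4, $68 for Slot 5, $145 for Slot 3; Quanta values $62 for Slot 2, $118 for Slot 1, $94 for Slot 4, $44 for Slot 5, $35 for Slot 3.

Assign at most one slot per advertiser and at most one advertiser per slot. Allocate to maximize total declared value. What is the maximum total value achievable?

Maximum total: $458

Optimal: Granite→Slot 2 ($122), Larkspur→Slot 4 ($73), Nimbus→Slot 3 ($145), Quanta→Slot 1 ($118) — total 122+73+145+118 = $458.
Max-entry greedy (repeatedly take the single best remaining cell) gives $417, worse by 41.
Next-best assignment: Granite→Slot 1, Larkspur→Slot 3, Nimbus→Slot 2, Quanta→Slot 4 = $456.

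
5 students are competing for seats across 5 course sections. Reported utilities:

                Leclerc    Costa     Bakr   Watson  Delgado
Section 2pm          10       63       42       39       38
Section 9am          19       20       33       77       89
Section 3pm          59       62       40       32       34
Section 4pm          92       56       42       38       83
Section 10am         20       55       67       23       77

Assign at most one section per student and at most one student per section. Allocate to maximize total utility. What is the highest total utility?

Optimal: Leclerc→Section 4pm (92 points), Costa→Section 3pm (62 points), Bakr→Section 2pm (42 points), Watson→Section 9am (77 points), Delgado→Section 10am (77 points) — total 92+62+42+77+77 = 350 points.
Column-greedy (each section in turn goes to its best remaining student) gives 276 points, worse by 74.

Max total: 350 points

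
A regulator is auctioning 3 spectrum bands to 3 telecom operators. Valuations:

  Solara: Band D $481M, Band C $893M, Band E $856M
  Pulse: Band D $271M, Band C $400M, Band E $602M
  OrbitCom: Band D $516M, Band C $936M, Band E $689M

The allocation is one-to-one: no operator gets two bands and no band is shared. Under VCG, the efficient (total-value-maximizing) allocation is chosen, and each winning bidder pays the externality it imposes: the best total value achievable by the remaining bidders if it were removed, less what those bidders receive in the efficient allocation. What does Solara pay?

Efficient allocation: Solara→Band E ($856M), Pulse→Band D ($271M), OrbitCom→Band C ($936M); total welfare W = $2063M.
Solara receives Band E at value $856M, so the others get W − 856 = $1207M.
Without Solara: best allocation of the remaining 2 bidders over all 3 bands is Pulse→Band E ($602M), OrbitCom→Band C ($936M), total $1538M.
VCG payment = (others' best without Solara) − (others' welfare with Solara) = 1538 − 1207 = $331M.

Solara pays $331M.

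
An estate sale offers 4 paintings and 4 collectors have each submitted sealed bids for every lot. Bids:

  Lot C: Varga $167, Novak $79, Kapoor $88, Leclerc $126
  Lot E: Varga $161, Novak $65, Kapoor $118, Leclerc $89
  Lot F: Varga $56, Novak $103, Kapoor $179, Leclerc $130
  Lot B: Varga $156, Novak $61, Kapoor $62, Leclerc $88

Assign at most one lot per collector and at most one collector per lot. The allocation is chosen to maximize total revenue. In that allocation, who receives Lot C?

Optimal: Varga→Lot E ($161), Novak→Lot B ($61), Kapoor→Lot F ($179), Leclerc→Lot C ($126) — total 161+61+179+126 = $527.
Max-entry greedy (repeatedly take the single best remaining cell) gives $496, worse by 31.
Next-best assignment: Varga→Lot B, Novak→Lot E, Kapoor→Lot F, Leclerc→Lot C = $526.
Leclerc's own top lot is Lot F ($130), but forcing Leclerc→Lot F and reassigning the rest optimally gives only $483 — worse by 44.

Leclerc receives Lot C.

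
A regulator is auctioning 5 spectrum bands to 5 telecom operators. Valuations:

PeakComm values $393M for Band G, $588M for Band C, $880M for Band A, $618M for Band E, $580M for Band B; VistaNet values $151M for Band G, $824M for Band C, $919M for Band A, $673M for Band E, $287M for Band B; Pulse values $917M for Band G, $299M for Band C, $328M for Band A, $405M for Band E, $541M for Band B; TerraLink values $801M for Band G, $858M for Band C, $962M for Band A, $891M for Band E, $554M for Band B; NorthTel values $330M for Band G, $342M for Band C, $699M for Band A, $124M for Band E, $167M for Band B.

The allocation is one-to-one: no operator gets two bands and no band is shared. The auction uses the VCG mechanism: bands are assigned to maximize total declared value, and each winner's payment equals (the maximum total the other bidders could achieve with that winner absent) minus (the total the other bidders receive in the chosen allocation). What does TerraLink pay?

TerraLink pays $38M.

Efficient allocation: PeakComm→Band B ($580M), VistaNet→Band C ($824M), Pulse→Band G ($917M), TerraLink→Band E ($891M), NorthTel→Band A ($699M); total welfare W = $3911M.
TerraLink receives Band E at value $891M, so the others get W − 891 = $3020M.
Without TerraLink: best allocation of the remaining 4 bidders over all 5 bands is PeakComm→Band E ($618M), VistaNet→Band C ($824M), Pulse→Band G ($917M), NorthTel→Band A ($699M), total $3058M.
VCG payment = (others' best without TerraLink) − (others' welfare with TerraLink) = 3058 − 3020 = $38M.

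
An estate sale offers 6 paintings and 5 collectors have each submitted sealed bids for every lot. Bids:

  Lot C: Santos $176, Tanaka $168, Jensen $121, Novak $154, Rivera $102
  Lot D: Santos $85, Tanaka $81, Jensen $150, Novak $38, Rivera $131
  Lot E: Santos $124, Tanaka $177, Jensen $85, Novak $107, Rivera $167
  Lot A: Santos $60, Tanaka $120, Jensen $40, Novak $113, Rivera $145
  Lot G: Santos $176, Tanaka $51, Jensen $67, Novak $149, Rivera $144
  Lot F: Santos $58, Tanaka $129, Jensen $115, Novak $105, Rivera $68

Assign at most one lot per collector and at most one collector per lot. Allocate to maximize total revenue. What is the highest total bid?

This is the linear assignment problem.
Optimal: Santos→Lot G ($176), Tanaka→Lot E ($177), Jensen→Lot D ($150), Novak→Lot C ($154), Rivera→Lot A ($145) — total 176+177+150+154+145 = $802.
Max-entry greedy (repeatedly take the single best remaining cell) gives $797, worse by 5.
Next-best assignment: Santos→Lot C, Tanaka→Lot E, Jensen→Lot D, Novak→Lot G, Rivera→Lot A = $797.
Checked against all permutations: $802 is optimal.

Max total: $802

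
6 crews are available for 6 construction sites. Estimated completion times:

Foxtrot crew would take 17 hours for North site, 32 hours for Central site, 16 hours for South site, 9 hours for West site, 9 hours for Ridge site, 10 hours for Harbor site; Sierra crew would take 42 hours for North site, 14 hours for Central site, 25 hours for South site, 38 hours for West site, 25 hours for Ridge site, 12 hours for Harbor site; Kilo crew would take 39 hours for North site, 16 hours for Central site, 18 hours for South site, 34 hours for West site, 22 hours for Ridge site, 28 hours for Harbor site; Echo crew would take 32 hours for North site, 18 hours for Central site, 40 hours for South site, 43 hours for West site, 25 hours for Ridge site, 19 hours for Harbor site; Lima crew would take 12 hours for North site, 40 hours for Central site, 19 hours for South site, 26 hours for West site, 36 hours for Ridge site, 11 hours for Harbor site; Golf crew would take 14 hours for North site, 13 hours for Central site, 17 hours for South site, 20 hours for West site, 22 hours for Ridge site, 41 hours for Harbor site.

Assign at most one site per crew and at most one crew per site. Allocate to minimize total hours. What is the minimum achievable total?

Optimal: Foxtrot crew→West site (9 hours), Sierra crew→Harbor site (12 hours), Kilo crew→South site (18 hours), Echo crew→Ridge site (25 hours), Lima crew→North site (12 hours), Golf crew→Central site (13 hours) — total 9+12+18+25+12+13 = 89 hours.
Row-greedy (each crew in turn takes its cheapest remaining site) gives 91 hours, worse by 2.

Minimum total: 89 hours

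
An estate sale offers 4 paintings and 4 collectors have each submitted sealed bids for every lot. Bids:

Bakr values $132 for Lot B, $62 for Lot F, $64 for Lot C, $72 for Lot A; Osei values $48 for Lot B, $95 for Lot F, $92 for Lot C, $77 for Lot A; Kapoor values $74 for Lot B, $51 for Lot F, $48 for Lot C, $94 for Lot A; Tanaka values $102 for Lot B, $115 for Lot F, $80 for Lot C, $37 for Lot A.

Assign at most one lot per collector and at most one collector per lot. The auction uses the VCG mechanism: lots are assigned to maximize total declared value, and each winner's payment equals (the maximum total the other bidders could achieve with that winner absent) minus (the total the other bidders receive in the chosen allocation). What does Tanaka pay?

Efficient allocation: Bakr→Lot B ($132), Osei→Lot C ($92), Kapoor→Lot A ($94), Tanaka→Lot F ($115); total welfare W = $433.
Tanaka receives Lot F at value $115, so the others get W − 115 = $318.
Without Tanaka: best allocation of the remaining 3 bidders over all 4 lots is Bakr→Lot B ($132), Osei→Lot F ($95), Kapoor→Lot A ($94), total $321.
VCG payment = (others' best without Tanaka) − (others' welfare with Tanaka) = 321 − 318 = $3.

Tanaka pays $3.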